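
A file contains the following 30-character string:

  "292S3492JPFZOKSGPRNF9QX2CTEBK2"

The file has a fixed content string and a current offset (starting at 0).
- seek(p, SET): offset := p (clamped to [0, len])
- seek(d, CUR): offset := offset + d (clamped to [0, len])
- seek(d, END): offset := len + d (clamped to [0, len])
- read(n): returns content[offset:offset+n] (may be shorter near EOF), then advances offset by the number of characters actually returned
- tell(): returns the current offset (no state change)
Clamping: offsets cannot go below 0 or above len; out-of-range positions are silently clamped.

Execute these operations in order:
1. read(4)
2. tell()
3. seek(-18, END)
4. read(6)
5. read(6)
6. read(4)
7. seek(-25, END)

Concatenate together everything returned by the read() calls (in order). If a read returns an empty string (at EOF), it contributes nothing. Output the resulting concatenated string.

After 1 (read(4)): returned '292S', offset=4
After 2 (tell()): offset=4
After 3 (seek(-18, END)): offset=12
After 4 (read(6)): returned 'OKSGPR', offset=18
After 5 (read(6)): returned 'NF9QX2', offset=24
After 6 (read(4)): returned 'CTEB', offset=28
After 7 (seek(-25, END)): offset=5

Answer: 292SOKSGPRNF9QX2CTEB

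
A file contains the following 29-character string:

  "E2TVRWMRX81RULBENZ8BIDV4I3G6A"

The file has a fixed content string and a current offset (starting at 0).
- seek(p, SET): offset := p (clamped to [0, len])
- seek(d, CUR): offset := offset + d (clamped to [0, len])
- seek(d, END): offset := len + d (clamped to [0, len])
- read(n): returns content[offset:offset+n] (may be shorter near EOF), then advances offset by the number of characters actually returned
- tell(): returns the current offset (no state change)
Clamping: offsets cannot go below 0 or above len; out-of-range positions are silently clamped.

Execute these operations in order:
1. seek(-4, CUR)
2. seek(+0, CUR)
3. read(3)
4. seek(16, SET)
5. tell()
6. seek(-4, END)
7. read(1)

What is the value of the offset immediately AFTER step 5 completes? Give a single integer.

After 1 (seek(-4, CUR)): offset=0
After 2 (seek(+0, CUR)): offset=0
After 3 (read(3)): returned 'E2T', offset=3
After 4 (seek(16, SET)): offset=16
After 5 (tell()): offset=16

Answer: 16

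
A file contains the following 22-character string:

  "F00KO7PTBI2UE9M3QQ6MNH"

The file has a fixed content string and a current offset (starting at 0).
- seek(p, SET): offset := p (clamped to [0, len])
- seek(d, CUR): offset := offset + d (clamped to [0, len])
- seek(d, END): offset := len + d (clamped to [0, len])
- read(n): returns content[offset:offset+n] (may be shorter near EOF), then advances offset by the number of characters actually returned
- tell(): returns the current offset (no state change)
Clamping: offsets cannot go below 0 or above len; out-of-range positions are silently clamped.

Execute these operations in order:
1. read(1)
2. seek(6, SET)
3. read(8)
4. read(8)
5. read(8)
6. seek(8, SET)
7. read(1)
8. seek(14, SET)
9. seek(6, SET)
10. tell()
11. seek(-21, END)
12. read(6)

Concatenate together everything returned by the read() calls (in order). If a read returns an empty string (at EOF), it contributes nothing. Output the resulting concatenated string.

After 1 (read(1)): returned 'F', offset=1
After 2 (seek(6, SET)): offset=6
After 3 (read(8)): returned 'PTBI2UE9', offset=14
After 4 (read(8)): returned 'M3QQ6MNH', offset=22
After 5 (read(8)): returned '', offset=22
After 6 (seek(8, SET)): offset=8
After 7 (read(1)): returned 'B', offset=9
After 8 (seek(14, SET)): offset=14
After 9 (seek(6, SET)): offset=6
After 10 (tell()): offset=6
After 11 (seek(-21, END)): offset=1
After 12 (read(6)): returned '00KO7P', offset=7

Answer: FPTBI2UE9M3QQ6MNHB00KO7P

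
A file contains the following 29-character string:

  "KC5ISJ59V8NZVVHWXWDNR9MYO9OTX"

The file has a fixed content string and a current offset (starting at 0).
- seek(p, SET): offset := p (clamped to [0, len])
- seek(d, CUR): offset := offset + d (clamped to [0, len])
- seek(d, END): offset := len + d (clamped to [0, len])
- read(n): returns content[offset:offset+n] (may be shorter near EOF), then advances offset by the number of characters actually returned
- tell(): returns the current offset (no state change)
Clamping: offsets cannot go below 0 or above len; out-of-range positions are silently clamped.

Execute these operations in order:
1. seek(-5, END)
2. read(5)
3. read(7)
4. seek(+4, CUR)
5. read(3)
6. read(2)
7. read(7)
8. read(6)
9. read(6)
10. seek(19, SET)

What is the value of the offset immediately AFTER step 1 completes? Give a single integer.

After 1 (seek(-5, END)): offset=24

Answer: 24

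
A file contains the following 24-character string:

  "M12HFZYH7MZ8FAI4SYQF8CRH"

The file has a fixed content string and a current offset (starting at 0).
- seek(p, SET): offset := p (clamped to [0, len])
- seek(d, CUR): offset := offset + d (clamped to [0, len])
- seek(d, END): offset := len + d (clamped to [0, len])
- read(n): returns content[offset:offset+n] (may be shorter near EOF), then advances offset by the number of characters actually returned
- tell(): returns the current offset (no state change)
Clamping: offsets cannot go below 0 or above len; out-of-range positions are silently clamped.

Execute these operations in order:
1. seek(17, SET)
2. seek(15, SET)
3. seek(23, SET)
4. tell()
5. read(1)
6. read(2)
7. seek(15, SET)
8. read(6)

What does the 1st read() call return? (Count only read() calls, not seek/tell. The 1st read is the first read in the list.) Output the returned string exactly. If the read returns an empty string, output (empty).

After 1 (seek(17, SET)): offset=17
After 2 (seek(15, SET)): offset=15
After 3 (seek(23, SET)): offset=23
After 4 (tell()): offset=23
After 5 (read(1)): returned 'H', offset=24
After 6 (read(2)): returned '', offset=24
After 7 (seek(15, SET)): offset=15
After 8 (read(6)): returned '4SYQF8', offset=21

Answer: H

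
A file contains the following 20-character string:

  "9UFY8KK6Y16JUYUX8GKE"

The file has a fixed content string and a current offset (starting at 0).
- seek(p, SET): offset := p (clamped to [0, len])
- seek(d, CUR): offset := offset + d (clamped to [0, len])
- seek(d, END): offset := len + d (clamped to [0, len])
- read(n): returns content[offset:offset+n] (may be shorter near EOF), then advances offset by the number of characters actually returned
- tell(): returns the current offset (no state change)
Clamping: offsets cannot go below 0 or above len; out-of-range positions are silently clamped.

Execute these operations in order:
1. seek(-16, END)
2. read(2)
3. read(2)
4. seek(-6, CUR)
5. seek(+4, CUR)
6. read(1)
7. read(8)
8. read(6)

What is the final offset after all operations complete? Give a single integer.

Answer: 20

Derivation:
After 1 (seek(-16, END)): offset=4
After 2 (read(2)): returned '8K', offset=6
After 3 (read(2)): returned 'K6', offset=8
After 4 (seek(-6, CUR)): offset=2
After 5 (seek(+4, CUR)): offset=6
After 6 (read(1)): returned 'K', offset=7
After 7 (read(8)): returned '6Y16JUYU', offset=15
After 8 (read(6)): returned 'X8GKE', offset=20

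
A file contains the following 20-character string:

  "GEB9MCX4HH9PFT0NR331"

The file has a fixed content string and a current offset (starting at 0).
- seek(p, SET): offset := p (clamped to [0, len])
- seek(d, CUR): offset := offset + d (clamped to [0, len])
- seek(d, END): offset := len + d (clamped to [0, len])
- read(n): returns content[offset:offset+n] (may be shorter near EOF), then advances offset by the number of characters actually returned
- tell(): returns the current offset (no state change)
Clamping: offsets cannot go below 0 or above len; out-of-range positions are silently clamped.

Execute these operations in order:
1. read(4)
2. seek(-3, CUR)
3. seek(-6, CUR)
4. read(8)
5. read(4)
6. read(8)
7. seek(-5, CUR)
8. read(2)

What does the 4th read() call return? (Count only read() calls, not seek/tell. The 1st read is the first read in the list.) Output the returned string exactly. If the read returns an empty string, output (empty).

After 1 (read(4)): returned 'GEB9', offset=4
After 2 (seek(-3, CUR)): offset=1
After 3 (seek(-6, CUR)): offset=0
After 4 (read(8)): returned 'GEB9MCX4', offset=8
After 5 (read(4)): returned 'HH9P', offset=12
After 6 (read(8)): returned 'FT0NR331', offset=20
After 7 (seek(-5, CUR)): offset=15
After 8 (read(2)): returned 'NR', offset=17

Answer: FT0NR331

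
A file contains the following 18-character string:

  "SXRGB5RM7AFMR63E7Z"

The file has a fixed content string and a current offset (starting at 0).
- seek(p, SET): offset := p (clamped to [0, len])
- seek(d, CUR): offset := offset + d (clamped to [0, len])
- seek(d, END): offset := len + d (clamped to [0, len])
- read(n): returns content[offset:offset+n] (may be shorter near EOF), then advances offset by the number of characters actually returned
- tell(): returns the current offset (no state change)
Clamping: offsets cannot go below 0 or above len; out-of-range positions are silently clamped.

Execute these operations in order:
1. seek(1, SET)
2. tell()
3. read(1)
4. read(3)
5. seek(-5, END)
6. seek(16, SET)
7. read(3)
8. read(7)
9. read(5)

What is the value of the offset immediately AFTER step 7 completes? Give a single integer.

After 1 (seek(1, SET)): offset=1
After 2 (tell()): offset=1
After 3 (read(1)): returned 'X', offset=2
After 4 (read(3)): returned 'RGB', offset=5
After 5 (seek(-5, END)): offset=13
After 6 (seek(16, SET)): offset=16
After 7 (read(3)): returned '7Z', offset=18

Answer: 18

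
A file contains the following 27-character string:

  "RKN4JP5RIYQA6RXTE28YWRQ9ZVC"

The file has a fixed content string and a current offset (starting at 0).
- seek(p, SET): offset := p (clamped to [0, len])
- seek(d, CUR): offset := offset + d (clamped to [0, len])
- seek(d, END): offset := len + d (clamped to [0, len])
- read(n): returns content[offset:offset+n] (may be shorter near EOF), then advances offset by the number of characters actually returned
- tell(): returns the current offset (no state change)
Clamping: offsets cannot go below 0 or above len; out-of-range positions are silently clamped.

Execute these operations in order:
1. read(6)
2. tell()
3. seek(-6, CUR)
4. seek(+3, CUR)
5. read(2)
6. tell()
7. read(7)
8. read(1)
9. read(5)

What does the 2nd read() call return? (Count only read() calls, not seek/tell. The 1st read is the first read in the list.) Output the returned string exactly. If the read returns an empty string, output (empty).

After 1 (read(6)): returned 'RKN4JP', offset=6
After 2 (tell()): offset=6
After 3 (seek(-6, CUR)): offset=0
After 4 (seek(+3, CUR)): offset=3
After 5 (read(2)): returned '4J', offset=5
After 6 (tell()): offset=5
After 7 (read(7)): returned 'P5RIYQA', offset=12
After 8 (read(1)): returned '6', offset=13
After 9 (read(5)): returned 'RXTE2', offset=18

Answer: 4J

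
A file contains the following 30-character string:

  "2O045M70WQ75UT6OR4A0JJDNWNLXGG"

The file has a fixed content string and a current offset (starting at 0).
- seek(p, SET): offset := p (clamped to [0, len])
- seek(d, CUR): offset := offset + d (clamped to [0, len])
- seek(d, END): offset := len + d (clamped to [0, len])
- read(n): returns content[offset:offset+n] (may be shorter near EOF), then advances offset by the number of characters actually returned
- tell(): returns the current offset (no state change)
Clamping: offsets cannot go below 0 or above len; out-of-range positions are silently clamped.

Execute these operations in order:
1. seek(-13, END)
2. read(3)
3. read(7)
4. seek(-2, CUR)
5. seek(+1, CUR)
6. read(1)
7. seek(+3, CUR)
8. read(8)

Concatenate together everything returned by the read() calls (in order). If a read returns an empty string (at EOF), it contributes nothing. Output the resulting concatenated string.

After 1 (seek(-13, END)): offset=17
After 2 (read(3)): returned '4A0', offset=20
After 3 (read(7)): returned 'JJDNWNL', offset=27
After 4 (seek(-2, CUR)): offset=25
After 5 (seek(+1, CUR)): offset=26
After 6 (read(1)): returned 'L', offset=27
After 7 (seek(+3, CUR)): offset=30
After 8 (read(8)): returned '', offset=30

Answer: 4A0JJDNWNLL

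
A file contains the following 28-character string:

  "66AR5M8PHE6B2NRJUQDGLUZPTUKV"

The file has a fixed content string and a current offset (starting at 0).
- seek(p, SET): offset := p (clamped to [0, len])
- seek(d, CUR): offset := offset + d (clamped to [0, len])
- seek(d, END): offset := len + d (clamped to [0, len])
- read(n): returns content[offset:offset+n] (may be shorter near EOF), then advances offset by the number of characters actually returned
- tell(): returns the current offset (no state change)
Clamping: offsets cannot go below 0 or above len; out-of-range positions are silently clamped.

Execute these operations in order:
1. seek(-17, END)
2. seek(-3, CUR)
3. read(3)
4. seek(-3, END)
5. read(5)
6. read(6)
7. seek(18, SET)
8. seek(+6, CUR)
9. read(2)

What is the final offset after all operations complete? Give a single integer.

Answer: 26

Derivation:
After 1 (seek(-17, END)): offset=11
After 2 (seek(-3, CUR)): offset=8
After 3 (read(3)): returned 'HE6', offset=11
After 4 (seek(-3, END)): offset=25
After 5 (read(5)): returned 'UKV', offset=28
After 6 (read(6)): returned '', offset=28
After 7 (seek(18, SET)): offset=18
After 8 (seek(+6, CUR)): offset=24
After 9 (read(2)): returned 'TU', offset=26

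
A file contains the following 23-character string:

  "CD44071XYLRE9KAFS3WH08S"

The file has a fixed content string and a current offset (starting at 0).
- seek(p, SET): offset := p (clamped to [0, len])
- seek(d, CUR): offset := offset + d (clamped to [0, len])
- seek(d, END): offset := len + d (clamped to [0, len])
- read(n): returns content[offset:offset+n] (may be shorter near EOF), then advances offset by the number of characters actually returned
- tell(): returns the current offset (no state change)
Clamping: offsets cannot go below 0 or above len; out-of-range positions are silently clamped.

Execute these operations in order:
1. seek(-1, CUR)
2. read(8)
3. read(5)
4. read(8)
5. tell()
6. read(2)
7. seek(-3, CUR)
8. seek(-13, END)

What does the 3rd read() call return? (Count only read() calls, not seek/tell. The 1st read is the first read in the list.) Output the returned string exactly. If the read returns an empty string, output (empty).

After 1 (seek(-1, CUR)): offset=0
After 2 (read(8)): returned 'CD44071X', offset=8
After 3 (read(5)): returned 'YLRE9', offset=13
After 4 (read(8)): returned 'KAFS3WH0', offset=21
After 5 (tell()): offset=21
After 6 (read(2)): returned '8S', offset=23
After 7 (seek(-3, CUR)): offset=20
After 8 (seek(-13, END)): offset=10

Answer: KAFS3WH0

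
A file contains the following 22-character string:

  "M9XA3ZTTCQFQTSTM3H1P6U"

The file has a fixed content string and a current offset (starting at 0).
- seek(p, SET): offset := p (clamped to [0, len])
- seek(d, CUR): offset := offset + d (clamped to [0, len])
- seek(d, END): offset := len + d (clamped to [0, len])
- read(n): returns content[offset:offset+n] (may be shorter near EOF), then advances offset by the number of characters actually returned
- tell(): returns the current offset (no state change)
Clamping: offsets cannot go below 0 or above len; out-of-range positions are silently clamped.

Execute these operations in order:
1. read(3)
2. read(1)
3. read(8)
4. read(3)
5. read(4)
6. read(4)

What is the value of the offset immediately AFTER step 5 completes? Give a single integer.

Answer: 19

Derivation:
After 1 (read(3)): returned 'M9X', offset=3
After 2 (read(1)): returned 'A', offset=4
After 3 (read(8)): returned '3ZTTCQFQ', offset=12
After 4 (read(3)): returned 'TST', offset=15
After 5 (read(4)): returned 'M3H1', offset=19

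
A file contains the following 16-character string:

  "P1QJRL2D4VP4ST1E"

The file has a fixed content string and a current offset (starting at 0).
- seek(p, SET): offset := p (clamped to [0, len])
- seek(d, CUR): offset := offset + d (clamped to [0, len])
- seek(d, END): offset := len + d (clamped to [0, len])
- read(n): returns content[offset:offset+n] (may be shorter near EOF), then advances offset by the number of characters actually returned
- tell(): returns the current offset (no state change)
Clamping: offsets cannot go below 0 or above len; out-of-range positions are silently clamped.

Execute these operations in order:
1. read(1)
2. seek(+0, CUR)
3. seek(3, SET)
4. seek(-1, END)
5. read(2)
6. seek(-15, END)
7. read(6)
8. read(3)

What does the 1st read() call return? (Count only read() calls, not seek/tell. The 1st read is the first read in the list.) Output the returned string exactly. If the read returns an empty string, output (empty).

After 1 (read(1)): returned 'P', offset=1
After 2 (seek(+0, CUR)): offset=1
After 3 (seek(3, SET)): offset=3
After 4 (seek(-1, END)): offset=15
After 5 (read(2)): returned 'E', offset=16
After 6 (seek(-15, END)): offset=1
After 7 (read(6)): returned '1QJRL2', offset=7
After 8 (read(3)): returned 'D4V', offset=10

Answer: P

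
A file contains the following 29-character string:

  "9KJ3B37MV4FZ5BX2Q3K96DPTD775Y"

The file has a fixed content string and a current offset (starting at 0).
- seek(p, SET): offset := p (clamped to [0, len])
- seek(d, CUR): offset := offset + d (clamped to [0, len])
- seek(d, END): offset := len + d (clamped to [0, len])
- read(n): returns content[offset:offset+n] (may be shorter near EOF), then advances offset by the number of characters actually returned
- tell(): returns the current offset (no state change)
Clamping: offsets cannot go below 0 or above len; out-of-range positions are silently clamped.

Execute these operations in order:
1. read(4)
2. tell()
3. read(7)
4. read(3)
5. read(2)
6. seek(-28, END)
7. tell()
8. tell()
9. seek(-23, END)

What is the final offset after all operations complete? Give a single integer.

Answer: 6

Derivation:
After 1 (read(4)): returned '9KJ3', offset=4
After 2 (tell()): offset=4
After 3 (read(7)): returned 'B37MV4F', offset=11
After 4 (read(3)): returned 'Z5B', offset=14
After 5 (read(2)): returned 'X2', offset=16
After 6 (seek(-28, END)): offset=1
After 7 (tell()): offset=1
After 8 (tell()): offset=1
After 9 (seek(-23, END)): offset=6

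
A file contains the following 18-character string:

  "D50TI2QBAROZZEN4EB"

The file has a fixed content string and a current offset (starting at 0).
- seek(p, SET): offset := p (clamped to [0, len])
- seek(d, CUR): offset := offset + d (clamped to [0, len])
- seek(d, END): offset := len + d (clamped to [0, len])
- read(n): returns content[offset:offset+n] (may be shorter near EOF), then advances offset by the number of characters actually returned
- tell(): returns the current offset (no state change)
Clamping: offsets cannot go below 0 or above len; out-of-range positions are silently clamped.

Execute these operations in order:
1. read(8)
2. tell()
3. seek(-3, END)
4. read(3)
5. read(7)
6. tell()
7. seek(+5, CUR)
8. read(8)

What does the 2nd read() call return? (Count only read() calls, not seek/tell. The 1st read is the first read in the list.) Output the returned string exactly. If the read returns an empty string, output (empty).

Answer: 4EB

Derivation:
After 1 (read(8)): returned 'D50TI2QB', offset=8
After 2 (tell()): offset=8
After 3 (seek(-3, END)): offset=15
After 4 (read(3)): returned '4EB', offset=18
After 5 (read(7)): returned '', offset=18
After 6 (tell()): offset=18
After 7 (seek(+5, CUR)): offset=18
After 8 (read(8)): returned '', offset=18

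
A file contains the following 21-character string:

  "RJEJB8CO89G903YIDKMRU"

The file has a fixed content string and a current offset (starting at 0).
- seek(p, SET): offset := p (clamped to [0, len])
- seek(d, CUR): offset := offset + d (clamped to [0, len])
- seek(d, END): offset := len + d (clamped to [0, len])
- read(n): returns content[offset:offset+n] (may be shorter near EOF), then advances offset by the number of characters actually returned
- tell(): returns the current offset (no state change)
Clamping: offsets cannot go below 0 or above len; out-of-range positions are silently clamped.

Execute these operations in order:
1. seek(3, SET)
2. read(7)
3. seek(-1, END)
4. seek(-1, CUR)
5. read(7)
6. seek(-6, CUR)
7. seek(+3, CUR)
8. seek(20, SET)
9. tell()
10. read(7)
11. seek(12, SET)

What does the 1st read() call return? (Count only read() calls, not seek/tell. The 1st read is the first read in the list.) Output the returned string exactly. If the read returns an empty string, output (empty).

After 1 (seek(3, SET)): offset=3
After 2 (read(7)): returned 'JB8CO89', offset=10
After 3 (seek(-1, END)): offset=20
After 4 (seek(-1, CUR)): offset=19
After 5 (read(7)): returned 'RU', offset=21
After 6 (seek(-6, CUR)): offset=15
After 7 (seek(+3, CUR)): offset=18
After 8 (seek(20, SET)): offset=20
After 9 (tell()): offset=20
After 10 (read(7)): returned 'U', offset=21
After 11 (seek(12, SET)): offset=12

Answer: JB8CO89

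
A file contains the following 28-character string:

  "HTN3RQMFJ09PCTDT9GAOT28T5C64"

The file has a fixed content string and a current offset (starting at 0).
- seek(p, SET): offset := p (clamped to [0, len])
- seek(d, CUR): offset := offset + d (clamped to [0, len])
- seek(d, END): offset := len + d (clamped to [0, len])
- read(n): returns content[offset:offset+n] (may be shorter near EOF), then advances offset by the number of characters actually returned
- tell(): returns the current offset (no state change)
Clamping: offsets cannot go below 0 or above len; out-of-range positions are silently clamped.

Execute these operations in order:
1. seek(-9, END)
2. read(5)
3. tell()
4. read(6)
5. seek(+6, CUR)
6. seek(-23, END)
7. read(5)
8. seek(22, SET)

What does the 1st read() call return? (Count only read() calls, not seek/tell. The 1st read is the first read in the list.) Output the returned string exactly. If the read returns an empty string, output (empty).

Answer: OT28T

Derivation:
After 1 (seek(-9, END)): offset=19
After 2 (read(5)): returned 'OT28T', offset=24
After 3 (tell()): offset=24
After 4 (read(6)): returned '5C64', offset=28
After 5 (seek(+6, CUR)): offset=28
After 6 (seek(-23, END)): offset=5
After 7 (read(5)): returned 'QMFJ0', offset=10
After 8 (seek(22, SET)): offset=22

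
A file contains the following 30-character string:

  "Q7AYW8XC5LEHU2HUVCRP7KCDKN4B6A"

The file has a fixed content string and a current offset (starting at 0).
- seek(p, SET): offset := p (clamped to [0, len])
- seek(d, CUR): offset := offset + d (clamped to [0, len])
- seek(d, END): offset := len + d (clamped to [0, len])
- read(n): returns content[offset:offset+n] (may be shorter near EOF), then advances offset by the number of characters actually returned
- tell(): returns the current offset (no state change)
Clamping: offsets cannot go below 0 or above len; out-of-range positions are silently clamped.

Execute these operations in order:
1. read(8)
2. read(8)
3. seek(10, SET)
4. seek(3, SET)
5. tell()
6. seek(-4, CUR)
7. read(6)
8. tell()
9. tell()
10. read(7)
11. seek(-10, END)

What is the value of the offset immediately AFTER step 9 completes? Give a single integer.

Answer: 6

Derivation:
After 1 (read(8)): returned 'Q7AYW8XC', offset=8
After 2 (read(8)): returned '5LEHU2HU', offset=16
After 3 (seek(10, SET)): offset=10
After 4 (seek(3, SET)): offset=3
After 5 (tell()): offset=3
After 6 (seek(-4, CUR)): offset=0
After 7 (read(6)): returned 'Q7AYW8', offset=6
After 8 (tell()): offset=6
After 9 (tell()): offset=6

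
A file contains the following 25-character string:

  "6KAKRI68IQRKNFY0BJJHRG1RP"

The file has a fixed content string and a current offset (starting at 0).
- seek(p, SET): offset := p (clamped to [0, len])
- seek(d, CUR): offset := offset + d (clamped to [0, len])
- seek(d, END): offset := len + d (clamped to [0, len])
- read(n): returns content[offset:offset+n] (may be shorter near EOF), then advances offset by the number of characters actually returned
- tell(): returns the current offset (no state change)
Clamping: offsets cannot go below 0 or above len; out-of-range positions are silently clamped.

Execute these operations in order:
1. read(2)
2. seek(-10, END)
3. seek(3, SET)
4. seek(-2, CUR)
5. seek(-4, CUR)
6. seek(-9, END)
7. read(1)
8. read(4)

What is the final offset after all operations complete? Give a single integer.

Answer: 21

Derivation:
After 1 (read(2)): returned '6K', offset=2
After 2 (seek(-10, END)): offset=15
After 3 (seek(3, SET)): offset=3
After 4 (seek(-2, CUR)): offset=1
After 5 (seek(-4, CUR)): offset=0
After 6 (seek(-9, END)): offset=16
After 7 (read(1)): returned 'B', offset=17
After 8 (read(4)): returned 'JJHR', offset=21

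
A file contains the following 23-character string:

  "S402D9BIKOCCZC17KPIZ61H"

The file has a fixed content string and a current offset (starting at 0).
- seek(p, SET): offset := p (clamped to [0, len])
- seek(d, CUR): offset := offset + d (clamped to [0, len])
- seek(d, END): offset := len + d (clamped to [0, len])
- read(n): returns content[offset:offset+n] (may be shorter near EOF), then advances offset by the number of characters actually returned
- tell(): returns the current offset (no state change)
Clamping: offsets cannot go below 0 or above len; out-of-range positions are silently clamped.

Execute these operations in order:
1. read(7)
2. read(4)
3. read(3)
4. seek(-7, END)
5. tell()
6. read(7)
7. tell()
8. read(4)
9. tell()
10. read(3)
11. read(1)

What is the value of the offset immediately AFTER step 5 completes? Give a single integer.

Answer: 16

Derivation:
After 1 (read(7)): returned 'S402D9B', offset=7
After 2 (read(4)): returned 'IKOC', offset=11
After 3 (read(3)): returned 'CZC', offset=14
After 4 (seek(-7, END)): offset=16
After 5 (tell()): offset=16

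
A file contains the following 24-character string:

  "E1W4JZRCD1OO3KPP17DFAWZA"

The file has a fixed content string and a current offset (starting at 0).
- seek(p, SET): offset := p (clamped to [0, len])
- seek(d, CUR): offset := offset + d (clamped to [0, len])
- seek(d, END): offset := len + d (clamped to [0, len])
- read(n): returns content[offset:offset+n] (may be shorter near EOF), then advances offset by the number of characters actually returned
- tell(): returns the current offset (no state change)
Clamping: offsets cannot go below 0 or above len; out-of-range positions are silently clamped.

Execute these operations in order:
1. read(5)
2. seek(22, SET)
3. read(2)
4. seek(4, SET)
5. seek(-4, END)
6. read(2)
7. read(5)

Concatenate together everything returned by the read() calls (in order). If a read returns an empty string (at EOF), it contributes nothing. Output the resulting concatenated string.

Answer: E1W4JZAAWZA

Derivation:
After 1 (read(5)): returned 'E1W4J', offset=5
After 2 (seek(22, SET)): offset=22
After 3 (read(2)): returned 'ZA', offset=24
After 4 (seek(4, SET)): offset=4
After 5 (seek(-4, END)): offset=20
After 6 (read(2)): returned 'AW', offset=22
After 7 (read(5)): returned 'ZA', offset=24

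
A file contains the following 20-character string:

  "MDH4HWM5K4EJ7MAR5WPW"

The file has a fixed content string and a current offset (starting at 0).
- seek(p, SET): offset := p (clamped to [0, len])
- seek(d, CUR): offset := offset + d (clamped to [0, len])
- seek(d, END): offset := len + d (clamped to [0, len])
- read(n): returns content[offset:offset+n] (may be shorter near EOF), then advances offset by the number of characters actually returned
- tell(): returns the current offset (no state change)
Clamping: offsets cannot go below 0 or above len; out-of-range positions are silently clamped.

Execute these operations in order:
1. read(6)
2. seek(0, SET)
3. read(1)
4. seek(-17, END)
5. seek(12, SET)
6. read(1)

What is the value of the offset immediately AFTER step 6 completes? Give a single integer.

After 1 (read(6)): returned 'MDH4HW', offset=6
After 2 (seek(0, SET)): offset=0
After 3 (read(1)): returned 'M', offset=1
After 4 (seek(-17, END)): offset=3
After 5 (seek(12, SET)): offset=12
After 6 (read(1)): returned '7', offset=13

Answer: 13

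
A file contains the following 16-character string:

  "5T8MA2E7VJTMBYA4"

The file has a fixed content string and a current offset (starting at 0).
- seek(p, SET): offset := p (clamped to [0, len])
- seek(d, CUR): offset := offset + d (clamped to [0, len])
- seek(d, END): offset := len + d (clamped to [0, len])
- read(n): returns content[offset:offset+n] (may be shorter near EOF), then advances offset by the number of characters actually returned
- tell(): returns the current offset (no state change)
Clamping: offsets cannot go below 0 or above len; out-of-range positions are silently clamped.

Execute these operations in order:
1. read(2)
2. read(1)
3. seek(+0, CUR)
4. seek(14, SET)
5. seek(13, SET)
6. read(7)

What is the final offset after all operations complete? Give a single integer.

Answer: 16

Derivation:
After 1 (read(2)): returned '5T', offset=2
After 2 (read(1)): returned '8', offset=3
After 3 (seek(+0, CUR)): offset=3
After 4 (seek(14, SET)): offset=14
After 5 (seek(13, SET)): offset=13
After 6 (read(7)): returned 'YA4', offset=16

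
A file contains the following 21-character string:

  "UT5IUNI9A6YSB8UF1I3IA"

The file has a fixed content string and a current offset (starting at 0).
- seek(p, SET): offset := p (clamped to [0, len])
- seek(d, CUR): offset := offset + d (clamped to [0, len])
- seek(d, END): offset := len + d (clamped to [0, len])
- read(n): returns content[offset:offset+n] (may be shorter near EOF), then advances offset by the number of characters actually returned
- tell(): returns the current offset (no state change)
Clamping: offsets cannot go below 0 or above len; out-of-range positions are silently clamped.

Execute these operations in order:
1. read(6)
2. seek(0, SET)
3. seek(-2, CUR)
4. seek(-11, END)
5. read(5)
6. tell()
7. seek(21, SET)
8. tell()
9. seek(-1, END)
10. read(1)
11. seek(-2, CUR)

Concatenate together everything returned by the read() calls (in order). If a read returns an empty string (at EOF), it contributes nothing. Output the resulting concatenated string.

After 1 (read(6)): returned 'UT5IUN', offset=6
After 2 (seek(0, SET)): offset=0
After 3 (seek(-2, CUR)): offset=0
After 4 (seek(-11, END)): offset=10
After 5 (read(5)): returned 'YSB8U', offset=15
After 6 (tell()): offset=15
After 7 (seek(21, SET)): offset=21
After 8 (tell()): offset=21
After 9 (seek(-1, END)): offset=20
After 10 (read(1)): returned 'A', offset=21
After 11 (seek(-2, CUR)): offset=19

Answer: UT5IUNYSB8UA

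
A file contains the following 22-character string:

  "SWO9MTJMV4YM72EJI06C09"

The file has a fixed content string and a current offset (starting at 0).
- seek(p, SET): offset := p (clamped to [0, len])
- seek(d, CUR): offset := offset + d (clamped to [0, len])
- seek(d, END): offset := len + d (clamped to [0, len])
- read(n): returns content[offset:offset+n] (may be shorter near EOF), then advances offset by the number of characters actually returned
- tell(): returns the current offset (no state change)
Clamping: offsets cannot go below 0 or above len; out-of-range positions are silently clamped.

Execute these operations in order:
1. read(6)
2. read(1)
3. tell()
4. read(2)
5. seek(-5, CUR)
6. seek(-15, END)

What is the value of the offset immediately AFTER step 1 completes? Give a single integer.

After 1 (read(6)): returned 'SWO9MT', offset=6

Answer: 6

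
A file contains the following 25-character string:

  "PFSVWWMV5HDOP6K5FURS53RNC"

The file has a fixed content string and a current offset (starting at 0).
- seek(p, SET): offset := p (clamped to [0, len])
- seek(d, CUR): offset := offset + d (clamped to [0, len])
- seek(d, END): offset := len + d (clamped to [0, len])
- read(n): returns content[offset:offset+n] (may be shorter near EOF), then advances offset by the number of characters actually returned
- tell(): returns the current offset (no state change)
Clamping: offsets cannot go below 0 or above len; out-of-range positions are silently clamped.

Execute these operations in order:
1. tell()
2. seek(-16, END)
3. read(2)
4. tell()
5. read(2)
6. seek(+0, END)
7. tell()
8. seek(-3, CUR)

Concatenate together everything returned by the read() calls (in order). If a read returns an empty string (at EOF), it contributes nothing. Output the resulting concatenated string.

Answer: HDOP

Derivation:
After 1 (tell()): offset=0
After 2 (seek(-16, END)): offset=9
After 3 (read(2)): returned 'HD', offset=11
After 4 (tell()): offset=11
After 5 (read(2)): returned 'OP', offset=13
After 6 (seek(+0, END)): offset=25
After 7 (tell()): offset=25
After 8 (seek(-3, CUR)): offset=22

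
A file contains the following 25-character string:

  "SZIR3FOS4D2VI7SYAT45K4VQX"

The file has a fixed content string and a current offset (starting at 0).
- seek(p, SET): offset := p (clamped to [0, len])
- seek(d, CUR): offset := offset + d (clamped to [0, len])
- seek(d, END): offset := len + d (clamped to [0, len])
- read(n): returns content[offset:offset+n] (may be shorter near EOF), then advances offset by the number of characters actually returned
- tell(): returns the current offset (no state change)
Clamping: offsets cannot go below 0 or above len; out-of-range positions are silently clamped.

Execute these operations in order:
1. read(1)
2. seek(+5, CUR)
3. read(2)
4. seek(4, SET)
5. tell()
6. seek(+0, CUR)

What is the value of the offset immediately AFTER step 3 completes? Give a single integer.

After 1 (read(1)): returned 'S', offset=1
After 2 (seek(+5, CUR)): offset=6
After 3 (read(2)): returned 'OS', offset=8

Answer: 8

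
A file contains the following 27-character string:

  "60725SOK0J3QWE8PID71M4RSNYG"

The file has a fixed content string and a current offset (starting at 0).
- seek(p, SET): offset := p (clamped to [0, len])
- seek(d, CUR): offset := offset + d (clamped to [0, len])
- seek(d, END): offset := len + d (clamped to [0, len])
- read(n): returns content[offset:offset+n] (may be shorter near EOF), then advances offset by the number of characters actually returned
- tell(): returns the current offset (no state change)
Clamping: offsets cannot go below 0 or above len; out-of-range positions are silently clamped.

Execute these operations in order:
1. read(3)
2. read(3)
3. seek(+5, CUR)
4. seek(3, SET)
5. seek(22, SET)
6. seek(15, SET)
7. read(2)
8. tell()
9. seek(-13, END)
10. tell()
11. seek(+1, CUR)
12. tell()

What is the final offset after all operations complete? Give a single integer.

After 1 (read(3)): returned '607', offset=3
After 2 (read(3)): returned '25S', offset=6
After 3 (seek(+5, CUR)): offset=11
After 4 (seek(3, SET)): offset=3
After 5 (seek(22, SET)): offset=22
After 6 (seek(15, SET)): offset=15
After 7 (read(2)): returned 'PI', offset=17
After 8 (tell()): offset=17
After 9 (seek(-13, END)): offset=14
After 10 (tell()): offset=14
After 11 (seek(+1, CUR)): offset=15
After 12 (tell()): offset=15

Answer: 15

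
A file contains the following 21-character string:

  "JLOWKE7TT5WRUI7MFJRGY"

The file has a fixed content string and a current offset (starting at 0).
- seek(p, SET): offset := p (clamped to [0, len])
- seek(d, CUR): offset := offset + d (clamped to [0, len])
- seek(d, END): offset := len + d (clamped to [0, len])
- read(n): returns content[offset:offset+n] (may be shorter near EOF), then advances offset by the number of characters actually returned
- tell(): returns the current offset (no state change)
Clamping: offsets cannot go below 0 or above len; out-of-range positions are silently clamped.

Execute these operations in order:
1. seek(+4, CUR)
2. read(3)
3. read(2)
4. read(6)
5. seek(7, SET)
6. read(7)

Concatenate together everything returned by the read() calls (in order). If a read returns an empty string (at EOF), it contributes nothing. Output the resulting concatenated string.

After 1 (seek(+4, CUR)): offset=4
After 2 (read(3)): returned 'KE7', offset=7
After 3 (read(2)): returned 'TT', offset=9
After 4 (read(6)): returned '5WRUI7', offset=15
After 5 (seek(7, SET)): offset=7
After 6 (read(7)): returned 'TT5WRUI', offset=14

Answer: KE7TT5WRUI7TT5WRUI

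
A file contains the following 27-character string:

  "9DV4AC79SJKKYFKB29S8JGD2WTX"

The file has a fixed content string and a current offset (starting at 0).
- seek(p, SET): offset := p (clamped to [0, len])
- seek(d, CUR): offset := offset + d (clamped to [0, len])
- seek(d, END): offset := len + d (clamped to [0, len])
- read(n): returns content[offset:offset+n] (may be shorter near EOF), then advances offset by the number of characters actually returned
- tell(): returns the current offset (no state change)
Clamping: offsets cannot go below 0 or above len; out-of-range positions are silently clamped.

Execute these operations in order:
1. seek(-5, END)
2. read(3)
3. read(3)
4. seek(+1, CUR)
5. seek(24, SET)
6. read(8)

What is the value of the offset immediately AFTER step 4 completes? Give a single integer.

After 1 (seek(-5, END)): offset=22
After 2 (read(3)): returned 'D2W', offset=25
After 3 (read(3)): returned 'TX', offset=27
After 4 (seek(+1, CUR)): offset=27

Answer: 27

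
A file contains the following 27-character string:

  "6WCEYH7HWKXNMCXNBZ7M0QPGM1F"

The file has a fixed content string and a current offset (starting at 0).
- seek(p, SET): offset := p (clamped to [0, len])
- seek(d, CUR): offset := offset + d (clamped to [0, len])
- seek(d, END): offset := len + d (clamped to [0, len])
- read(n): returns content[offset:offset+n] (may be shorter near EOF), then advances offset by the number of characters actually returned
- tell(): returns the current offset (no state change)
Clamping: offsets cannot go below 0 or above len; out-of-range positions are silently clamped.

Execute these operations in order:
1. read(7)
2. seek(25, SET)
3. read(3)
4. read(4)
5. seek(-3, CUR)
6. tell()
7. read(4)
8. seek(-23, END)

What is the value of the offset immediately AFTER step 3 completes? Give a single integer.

Answer: 27

Derivation:
After 1 (read(7)): returned '6WCEYH7', offset=7
After 2 (seek(25, SET)): offset=25
After 3 (read(3)): returned '1F', offset=27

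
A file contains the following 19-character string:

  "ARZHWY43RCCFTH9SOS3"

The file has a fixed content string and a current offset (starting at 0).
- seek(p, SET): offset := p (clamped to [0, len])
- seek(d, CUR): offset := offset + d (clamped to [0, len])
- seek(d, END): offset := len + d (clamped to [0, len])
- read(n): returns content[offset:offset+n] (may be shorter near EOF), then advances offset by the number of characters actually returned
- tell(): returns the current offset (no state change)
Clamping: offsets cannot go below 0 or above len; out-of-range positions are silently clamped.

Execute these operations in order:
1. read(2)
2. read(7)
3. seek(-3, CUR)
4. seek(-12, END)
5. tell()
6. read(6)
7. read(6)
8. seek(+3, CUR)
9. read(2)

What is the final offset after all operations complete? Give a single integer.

Answer: 19

Derivation:
After 1 (read(2)): returned 'AR', offset=2
After 2 (read(7)): returned 'ZHWY43R', offset=9
After 3 (seek(-3, CUR)): offset=6
After 4 (seek(-12, END)): offset=7
After 5 (tell()): offset=7
After 6 (read(6)): returned '3RCCFT', offset=13
After 7 (read(6)): returned 'H9SOS3', offset=19
After 8 (seek(+3, CUR)): offset=19
After 9 (read(2)): returned '', offset=19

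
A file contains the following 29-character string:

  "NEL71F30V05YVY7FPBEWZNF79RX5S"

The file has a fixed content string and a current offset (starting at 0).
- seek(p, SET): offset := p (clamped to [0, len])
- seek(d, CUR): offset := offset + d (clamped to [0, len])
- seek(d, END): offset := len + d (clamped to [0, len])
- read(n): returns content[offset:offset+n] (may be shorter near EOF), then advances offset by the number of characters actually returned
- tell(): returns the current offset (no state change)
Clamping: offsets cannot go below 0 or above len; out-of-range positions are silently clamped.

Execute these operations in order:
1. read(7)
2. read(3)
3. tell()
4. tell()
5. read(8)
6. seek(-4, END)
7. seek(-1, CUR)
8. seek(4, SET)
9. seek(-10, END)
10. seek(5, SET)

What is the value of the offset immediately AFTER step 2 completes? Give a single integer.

Answer: 10

Derivation:
After 1 (read(7)): returned 'NEL71F3', offset=7
After 2 (read(3)): returned '0V0', offset=10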